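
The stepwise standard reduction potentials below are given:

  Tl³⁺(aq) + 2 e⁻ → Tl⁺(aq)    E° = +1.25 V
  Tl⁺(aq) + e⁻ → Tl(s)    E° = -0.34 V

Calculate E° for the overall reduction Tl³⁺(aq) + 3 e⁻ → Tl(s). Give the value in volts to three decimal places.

+0.720 V

Since ΔG° = −nFE° is additive over sequential reductions, n₃E°₃ = n₁E°₁ + n₂E°₂.
E°₃ = (2×+1.25 + 1×-0.34) / 3 = (+2.160) / 3 = +0.720 V.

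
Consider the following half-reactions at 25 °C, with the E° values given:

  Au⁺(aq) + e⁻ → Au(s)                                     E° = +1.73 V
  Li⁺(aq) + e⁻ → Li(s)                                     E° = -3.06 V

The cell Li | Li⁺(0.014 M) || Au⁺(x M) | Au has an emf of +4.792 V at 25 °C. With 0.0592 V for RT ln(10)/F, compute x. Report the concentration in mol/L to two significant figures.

0.015 M

Au⁺/Au is the cathode, Li⁺/Li the anode: E°cell = +4.79 V, n = 1.
Overall reaction: Au⁺(aq) + Li(s) → Au(s) + Li⁺(aq); Q = [Li⁺]^1/[Au⁺]^1.
From E = E° − (0.0592/n) log Q: log Q = (E° − E)·n/0.0592 = (+4.79 − (+4.792))·1/0.0592 = -0.0338.
So 1·log[Au⁺] = 1·log(0.014) − log Q = -1.8539 − (-0.0338) = -1.8201; [Au⁺] = 10^(-1.8201) ≈ 0.015 M.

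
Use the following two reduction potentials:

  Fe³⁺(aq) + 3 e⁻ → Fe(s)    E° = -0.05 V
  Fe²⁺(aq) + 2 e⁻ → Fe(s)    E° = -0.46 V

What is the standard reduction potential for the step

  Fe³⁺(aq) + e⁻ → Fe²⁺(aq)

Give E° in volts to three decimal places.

+0.770 V

Sequential free energies add, so n₃E°₃ = n₁E°₁ + n₂E°₂.
With n₃ = 3, and the known step contributing 2×(-0.46) V, the unknown satisfies 1·E° = 3×(-0.05) − 2×(-0.46) = +0.770.
E° = +0.770 / 1 = +0.770 V.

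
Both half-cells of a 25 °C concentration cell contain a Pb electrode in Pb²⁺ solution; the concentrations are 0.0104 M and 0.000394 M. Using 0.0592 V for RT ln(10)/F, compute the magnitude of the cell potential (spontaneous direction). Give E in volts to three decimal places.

For a concentration cell E°cell = 0. The 0.0104 M side is the cathode (reduction is favoured where [Pb²⁺] is higher).
With n = 2, E = −(0.0592/2) log([Pb²⁺]ₐₙ/[Pb²⁺]꜀ₐₜ) = −(0.0592/2) log(0.000394/0.0104) = −(0.0592/2)(-1.422) = +0.042 V.

+0.042 V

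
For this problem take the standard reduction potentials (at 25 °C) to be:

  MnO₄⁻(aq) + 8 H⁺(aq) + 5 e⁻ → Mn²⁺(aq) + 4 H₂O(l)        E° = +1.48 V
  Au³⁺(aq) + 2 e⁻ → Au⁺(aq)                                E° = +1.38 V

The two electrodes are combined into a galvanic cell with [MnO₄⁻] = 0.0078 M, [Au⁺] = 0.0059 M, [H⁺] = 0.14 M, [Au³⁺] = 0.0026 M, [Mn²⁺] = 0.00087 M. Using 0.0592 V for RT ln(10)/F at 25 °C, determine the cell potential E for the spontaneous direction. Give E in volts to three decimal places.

+0.041 V

MnO₄⁻/Mn²⁺ is the cathode (higher E°), Au³⁺/Au⁺ the anode: E°cell = +1.48 − (+1.38) = +0.10 V, n = 10.
Overall: 2 MnO₄⁻(aq) + 16 H⁺(aq) + 5 Au⁺(aq) → 2 Mn²⁺(aq) + 8 H₂O(l) + 5 Au³⁺(aq)
Q = [Mn²⁺]^2·[Au³⁺]^5 / ([MnO₄⁻]^2·[H⁺]^16·[Au⁺]^5); log Q = 9.977.
E = E° − (0.0592/n) log Q = +0.10 − (0.0592/10)(9.977) = +0.041 V.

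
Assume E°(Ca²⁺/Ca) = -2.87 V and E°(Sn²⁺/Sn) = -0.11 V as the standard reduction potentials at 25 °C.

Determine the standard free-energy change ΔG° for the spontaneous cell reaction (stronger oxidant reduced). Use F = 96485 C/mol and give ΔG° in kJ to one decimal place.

-532.6 kJ

Sn²⁺/Sn (E° = -0.11 V) is the cathode; Ca²⁺/Ca (E° = -2.87 V) is the anode, so E°cell = +2.76 V.
Balancing electrons gives n = 2 (lcm of 2 and 2).
ΔG° = −nFE° = −(2)(96485)(+2.76) = -532,597 J = -532.6 kJ.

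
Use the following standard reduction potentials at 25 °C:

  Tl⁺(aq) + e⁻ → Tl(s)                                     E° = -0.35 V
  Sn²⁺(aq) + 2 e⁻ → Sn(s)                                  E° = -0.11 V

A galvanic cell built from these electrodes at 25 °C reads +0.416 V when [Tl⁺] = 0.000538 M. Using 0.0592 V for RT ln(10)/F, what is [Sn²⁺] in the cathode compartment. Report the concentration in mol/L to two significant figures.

Sn²⁺/Sn is the cathode, Tl⁺/Tl the anode: E°cell = +0.24 V, n = 2.
Overall reaction: Sn²⁺(aq) + 2 Tl(s) → Sn(s) + 2 Tl⁺(aq); Q = [Tl⁺]^2/[Sn²⁺]^1.
From E = E° − (0.0592/n) log Q: log Q = (E° − E)·n/0.0592 = (+0.24 − (+0.416))·2/0.0592 = -5.9459.
So 1·log[Sn²⁺] = 2·log(0.000538) − log Q = -6.5384 − (-5.9459) = -0.5925; [Sn²⁺] = 10^(-0.5925) ≈ 0.26 M.

0.26 M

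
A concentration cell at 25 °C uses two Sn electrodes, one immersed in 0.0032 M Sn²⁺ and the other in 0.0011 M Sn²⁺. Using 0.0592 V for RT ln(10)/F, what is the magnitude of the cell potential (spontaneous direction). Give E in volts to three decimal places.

For a concentration cell E°cell = 0. The 0.0032 M side is the cathode (reduction is favoured where [Sn²⁺] is higher).
With n = 2, E = −(0.0592/2) log([Sn²⁺]ₐₙ/[Sn²⁺]꜀ₐₜ) = −(0.0592/2) log(0.0011/0.0032) = −(0.0592/2)(-0.464) = +0.014 V.

+0.014 V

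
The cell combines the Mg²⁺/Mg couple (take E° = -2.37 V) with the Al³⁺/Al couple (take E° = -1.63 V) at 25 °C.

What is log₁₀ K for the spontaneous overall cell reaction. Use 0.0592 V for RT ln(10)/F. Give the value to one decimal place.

Cathode: Al³⁺/Al; anode: Mg²⁺/Mg. E°cell = +0.74 V, n = 6.
log K = nE°cell / 0.0592 = (6)(+0.74) / 0.0592 = 75.0.

75.0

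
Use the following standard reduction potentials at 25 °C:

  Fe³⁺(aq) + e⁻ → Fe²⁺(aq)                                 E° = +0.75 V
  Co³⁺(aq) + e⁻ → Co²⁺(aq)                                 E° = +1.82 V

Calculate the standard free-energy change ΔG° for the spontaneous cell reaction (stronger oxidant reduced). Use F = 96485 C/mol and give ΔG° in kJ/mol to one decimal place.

-103.2 kJ/mol

Co³⁺/Co²⁺ (E° = +1.82 V) is the cathode; Fe³⁺/Fe²⁺ (E° = +0.75 V) is the anode, so E°cell = +1.07 V.
Balancing electrons gives n = 1 (lcm of 1 and 1).
ΔG° = −nFE° = −(1)(96485)(+1.07) = -103,239 J = -103.2 kJ/mol.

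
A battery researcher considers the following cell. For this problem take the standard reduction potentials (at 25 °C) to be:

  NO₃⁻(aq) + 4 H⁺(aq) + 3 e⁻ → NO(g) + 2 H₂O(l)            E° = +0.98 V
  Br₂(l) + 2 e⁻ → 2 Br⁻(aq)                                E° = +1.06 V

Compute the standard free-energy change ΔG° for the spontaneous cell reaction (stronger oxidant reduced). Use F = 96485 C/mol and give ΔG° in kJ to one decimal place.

-46.3 kJ

Br₂/Br⁻ (E° = +1.06 V) is the cathode; NO₃⁻/NO (E° = +0.98 V) is the anode, so E°cell = +0.08 V.
Balancing electrons gives n = 6 (lcm of 2 and 3).
ΔG° = −nFE° = −(6)(96485)(+0.08) = -46,313 J = -46.3 kJ.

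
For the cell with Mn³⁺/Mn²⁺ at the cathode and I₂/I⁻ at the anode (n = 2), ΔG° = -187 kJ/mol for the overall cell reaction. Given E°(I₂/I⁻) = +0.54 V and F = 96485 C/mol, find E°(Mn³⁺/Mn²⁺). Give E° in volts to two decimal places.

+1.51 V

E°cell = −ΔG°/(nF) = −(-187×10³)/((2)(96485)) = +0.969 V.
Since Mn³⁺/Mn²⁺ is the cathode and I₂/I⁻ the anode, E°cell = E°(Mn³⁺/Mn²⁺) − E°(I₂/I⁻).
So E°(Mn³⁺/Mn²⁺) = E°cell + E°(I₂/I⁻) = +0.969 + (+0.54) = +1.51 V.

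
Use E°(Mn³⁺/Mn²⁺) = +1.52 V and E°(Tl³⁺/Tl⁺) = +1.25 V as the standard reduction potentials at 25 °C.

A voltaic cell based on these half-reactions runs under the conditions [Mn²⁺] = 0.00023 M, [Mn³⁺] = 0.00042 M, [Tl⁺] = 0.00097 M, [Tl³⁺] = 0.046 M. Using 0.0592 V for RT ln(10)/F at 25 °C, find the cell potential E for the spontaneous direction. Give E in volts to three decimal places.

Mn³⁺/Mn²⁺ is the cathode (higher E°), Tl³⁺/Tl⁺ the anode: E°cell = +1.52 − (+1.25) = +0.27 V, n = 2.
Overall: 2 Mn³⁺(aq) + Tl⁺(aq) → 2 Mn²⁺(aq) + Tl³⁺(aq)
Q = [Mn²⁺]^2·[Tl³⁺] / ([Mn³⁺]^2·[Tl⁺]); log Q = 1.153.
E = E° − (0.0592/n) log Q = +0.27 − (0.0592/2)(1.153) = +0.236 V.

+0.236 V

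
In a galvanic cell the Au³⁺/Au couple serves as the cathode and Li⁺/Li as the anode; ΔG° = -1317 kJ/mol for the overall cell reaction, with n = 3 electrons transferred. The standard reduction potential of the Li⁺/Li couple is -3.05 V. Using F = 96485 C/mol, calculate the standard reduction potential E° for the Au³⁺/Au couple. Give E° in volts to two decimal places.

+1.50 V

E°cell = −ΔG°/(nF) = −(-1317×10³)/((3)(96485)) = +4.550 V.
Since Au³⁺/Au is the cathode and Li⁺/Li the anode, E°cell = E°(Au³⁺/Au) − E°(Li⁺/Li).
So E°(Au³⁺/Au) = E°cell + E°(Li⁺/Li) = +4.550 + (-3.05) = +1.50 V.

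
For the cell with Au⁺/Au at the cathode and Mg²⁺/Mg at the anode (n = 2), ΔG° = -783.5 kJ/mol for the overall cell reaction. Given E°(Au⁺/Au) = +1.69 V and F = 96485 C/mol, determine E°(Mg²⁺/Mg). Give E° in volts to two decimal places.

-2.37 V

E°cell = −ΔG°/(nF) = −(-783.5×10³)/((2)(96485)) = +4.060 V.
Since Au⁺/Au is the cathode and Mg²⁺/Mg the anode, E°cell = E°(Au⁺/Au) − E°(Mg²⁺/Mg).
So E°(Mg²⁺/Mg) = E°(Au⁺/Au) − E°cell = (+1.69) − (+4.060) = -2.37 V.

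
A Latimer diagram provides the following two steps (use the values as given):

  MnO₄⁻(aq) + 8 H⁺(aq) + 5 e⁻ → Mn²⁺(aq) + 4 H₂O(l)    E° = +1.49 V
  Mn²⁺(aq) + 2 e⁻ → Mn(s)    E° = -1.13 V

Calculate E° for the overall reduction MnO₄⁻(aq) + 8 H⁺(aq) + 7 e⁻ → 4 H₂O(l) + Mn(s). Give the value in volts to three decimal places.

Since ΔG° = −nFE° is additive over sequential reductions, n₃E°₃ = n₁E°₁ + n₂E°₂.
E°₃ = (5×+1.49 + 2×-1.13) / 7 = (+5.190) / 7 = +0.741 V.

+0.741 V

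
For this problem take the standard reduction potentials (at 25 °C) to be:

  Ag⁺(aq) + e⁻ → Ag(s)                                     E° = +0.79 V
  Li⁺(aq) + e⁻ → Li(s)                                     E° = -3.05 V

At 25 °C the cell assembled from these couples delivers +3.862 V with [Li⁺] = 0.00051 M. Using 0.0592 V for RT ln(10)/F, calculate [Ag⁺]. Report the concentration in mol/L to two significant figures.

0.0012 M

Ag⁺/Ag is the cathode, Li⁺/Li the anode: E°cell = +3.84 V, n = 1.
Overall reaction: Ag⁺(aq) + Li(s) → Ag(s) + Li⁺(aq); Q = [Li⁺]^1/[Ag⁺]^1.
From E = E° − (0.0592/n) log Q: log Q = (E° − E)·n/0.0592 = (+3.84 − (+3.862))·1/0.0592 = -0.3716.
So 1·log[Ag⁺] = 1·log(0.00051) − log Q = -3.2924 − (-0.3716) = -2.9208; [Ag⁺] = 10^(-2.9208) ≈ 0.0012 M.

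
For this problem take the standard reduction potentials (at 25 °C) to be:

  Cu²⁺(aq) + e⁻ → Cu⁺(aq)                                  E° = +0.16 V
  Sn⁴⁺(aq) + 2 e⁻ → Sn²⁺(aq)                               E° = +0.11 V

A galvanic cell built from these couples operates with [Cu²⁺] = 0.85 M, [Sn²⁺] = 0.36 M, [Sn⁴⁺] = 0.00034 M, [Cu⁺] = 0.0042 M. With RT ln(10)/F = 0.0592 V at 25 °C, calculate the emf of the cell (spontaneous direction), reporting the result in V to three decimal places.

+0.276 V

Cu²⁺/Cu⁺ is the cathode (higher E°), Sn⁴⁺/Sn²⁺ the anode: E°cell = +0.16 − (+0.11) = +0.05 V, n = 2.
Overall: 2 Cu²⁺(aq) + Sn²⁺(aq) → 2 Cu⁺(aq) + Sn⁴⁺(aq)
Q = [Cu⁺]^2·[Sn⁴⁺] / ([Cu²⁺]^2·[Sn²⁺]); log Q = -7.637.
E = E° − (0.0592/n) log Q = +0.05 − (0.0592/2)(-7.637) = +0.276 V.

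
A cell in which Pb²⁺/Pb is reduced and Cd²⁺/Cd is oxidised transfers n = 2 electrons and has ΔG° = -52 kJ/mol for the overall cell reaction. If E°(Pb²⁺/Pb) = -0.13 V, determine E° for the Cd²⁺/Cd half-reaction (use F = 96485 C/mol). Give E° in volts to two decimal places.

-0.40 V

E°cell = −ΔG°/(nF) = −(-52×10³)/((2)(96485)) = +0.269 V.
Since Pb²⁺/Pb is the cathode and Cd²⁺/Cd the anode, E°cell = E°(Pb²⁺/Pb) − E°(Cd²⁺/Cd).
So E°(Cd²⁺/Cd) = E°(Pb²⁺/Pb) − E°cell = (-0.13) − (+0.269) = -0.40 V.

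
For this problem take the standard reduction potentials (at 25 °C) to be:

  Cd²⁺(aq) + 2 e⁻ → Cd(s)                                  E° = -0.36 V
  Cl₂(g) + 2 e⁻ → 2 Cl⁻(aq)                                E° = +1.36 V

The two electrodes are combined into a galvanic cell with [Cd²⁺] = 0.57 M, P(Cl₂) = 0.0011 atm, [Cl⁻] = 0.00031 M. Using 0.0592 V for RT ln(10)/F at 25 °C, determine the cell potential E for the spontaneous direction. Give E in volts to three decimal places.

Cl₂/Cl⁻ is the cathode (higher E°), Cd²⁺/Cd the anode: E°cell = +1.36 − (-0.36) = +1.72 V, n = 2.
Overall: Cl₂(g) + Cd(s) → 2 Cl⁻(aq) + Cd²⁺(aq)
Q = [Cl⁻]^2·[Cd²⁺] / (P(Cl₂)); log Q = -4.303.
E = E° − (0.0592/n) log Q = +1.72 − (0.0592/2)(-4.303) = +1.847 V.

+1.847 V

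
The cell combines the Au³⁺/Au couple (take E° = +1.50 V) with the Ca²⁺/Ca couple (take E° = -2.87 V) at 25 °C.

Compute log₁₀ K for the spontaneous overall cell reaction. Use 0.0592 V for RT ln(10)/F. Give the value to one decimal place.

442.9

Cathode: Au³⁺/Au; anode: Ca²⁺/Ca. E°cell = +4.37 V, n = 6.
log K = nE°cell / 0.0592 = (6)(+4.37) / 0.0592 = 442.9.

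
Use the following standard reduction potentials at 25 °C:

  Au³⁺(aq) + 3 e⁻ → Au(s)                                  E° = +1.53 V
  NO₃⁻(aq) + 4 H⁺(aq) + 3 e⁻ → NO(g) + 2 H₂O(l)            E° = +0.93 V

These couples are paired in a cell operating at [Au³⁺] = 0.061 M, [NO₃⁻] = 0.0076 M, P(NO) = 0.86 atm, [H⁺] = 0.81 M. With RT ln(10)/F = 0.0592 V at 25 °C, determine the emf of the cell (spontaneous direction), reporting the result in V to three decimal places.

+0.624 V

Au³⁺/Au is the cathode (higher E°), NO₃⁻/NO the anode: E°cell = +1.53 − (+0.93) = +0.60 V, n = 3.
Overall: Au³⁺(aq) + NO(g) + 2 H₂O(l) → Au(s) + NO₃⁻(aq) + 4 H⁺(aq)
Q = [NO₃⁻]·[H⁺]^4 / ([Au³⁺]·P(NO)); log Q = -1.205.
E = E° − (0.0592/n) log Q = +0.60 − (0.0592/3)(-1.205) = +0.624 V.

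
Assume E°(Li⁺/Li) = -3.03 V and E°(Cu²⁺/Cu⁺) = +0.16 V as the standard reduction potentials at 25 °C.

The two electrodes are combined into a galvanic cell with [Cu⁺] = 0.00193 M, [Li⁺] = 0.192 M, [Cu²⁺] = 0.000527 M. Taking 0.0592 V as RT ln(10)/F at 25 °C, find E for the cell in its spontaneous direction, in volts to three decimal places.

Cu²⁺/Cu⁺ is the cathode (higher E°), Li⁺/Li the anode: E°cell = +0.16 − (-3.03) = +3.19 V, n = 1.
Overall: Cu²⁺(aq) + Li(s) → Cu⁺(aq) + Li⁺(aq)
Q = [Cu⁺]·[Li⁺] / ([Cu²⁺]); log Q = -0.153.
E = E° − (0.0592/n) log Q = +3.19 − (0.0592/1)(-0.153) = +3.199 V.

+3.199 V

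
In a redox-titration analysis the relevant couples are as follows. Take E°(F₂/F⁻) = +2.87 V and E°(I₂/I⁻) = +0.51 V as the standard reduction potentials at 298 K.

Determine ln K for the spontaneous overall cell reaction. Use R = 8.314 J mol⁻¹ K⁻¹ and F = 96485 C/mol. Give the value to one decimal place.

183.8

Cathode: F₂/F⁻; anode: I₂/I⁻. E°cell = (+2.87) − (+0.51) = +2.36 V, with n = 2.
ΔG° = −nFE° = −RT ln K, so ln K = nFE°/(RT) = (2)(96485)(+2.36) / ((8.314)(298)) = 183.813.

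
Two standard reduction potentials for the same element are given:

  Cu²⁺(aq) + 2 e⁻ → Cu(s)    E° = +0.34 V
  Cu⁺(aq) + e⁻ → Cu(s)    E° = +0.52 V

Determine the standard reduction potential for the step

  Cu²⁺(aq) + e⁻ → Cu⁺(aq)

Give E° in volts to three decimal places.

+0.160 V

Sequential free energies add, so n₃E°₃ = n₁E°₁ + n₂E°₂.
With n₃ = 2, and the known step contributing 1×(+0.52) V, the unknown satisfies 1·E° = 2×(+0.34) − 1×(+0.52) = +0.160.
E° = +0.160 / 1 = +0.160 V.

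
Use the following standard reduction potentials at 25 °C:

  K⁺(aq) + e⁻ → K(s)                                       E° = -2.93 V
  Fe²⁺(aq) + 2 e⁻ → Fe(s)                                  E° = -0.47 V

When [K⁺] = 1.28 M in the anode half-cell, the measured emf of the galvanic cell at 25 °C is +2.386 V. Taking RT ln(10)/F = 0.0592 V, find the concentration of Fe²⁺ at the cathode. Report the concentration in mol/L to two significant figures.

Fe²⁺/Fe is the cathode, K⁺/K the anode: E°cell = +2.46 V, n = 2.
Overall reaction: Fe²⁺(aq) + 2 K(s) → Fe(s) + 2 K⁺(aq); Q = [K⁺]^2/[Fe²⁺]^1.
From E = E° − (0.0592/n) log Q: log Q = (E° − E)·n/0.0592 = (+2.46 − (+2.386))·2/0.0592 = 2.5000.
So 1·log[Fe²⁺] = 2·log(1.28) − log Q = 0.2144 − (2.5000) = -2.2856; [Fe²⁺] = 10^(-2.2856) ≈ 0.0052 M.

0.0052 M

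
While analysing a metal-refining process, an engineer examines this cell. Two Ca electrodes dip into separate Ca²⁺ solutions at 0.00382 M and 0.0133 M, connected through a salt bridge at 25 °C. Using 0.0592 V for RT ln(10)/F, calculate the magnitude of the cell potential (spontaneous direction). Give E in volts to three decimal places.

+0.016 V

For a concentration cell E°cell = 0. The 0.0133 M side is the cathode (reduction is favoured where [Ca²⁺] is higher).
With n = 2, E = −(0.0592/2) log([Ca²⁺]ₐₙ/[Ca²⁺]꜀ₐₜ) = −(0.0592/2) log(0.00382/0.0133) = −(0.0592/2)(-0.542) = +0.016 V.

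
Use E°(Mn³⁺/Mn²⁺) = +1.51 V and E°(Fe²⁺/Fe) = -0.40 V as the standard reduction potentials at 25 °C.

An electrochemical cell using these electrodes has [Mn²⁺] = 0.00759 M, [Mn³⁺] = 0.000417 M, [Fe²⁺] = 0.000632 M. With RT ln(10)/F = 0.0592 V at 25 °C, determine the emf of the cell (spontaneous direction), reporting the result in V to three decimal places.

+1.930 V

Mn³⁺/Mn²⁺ is the cathode (higher E°), Fe²⁺/Fe the anode: E°cell = +1.51 − (-0.40) = +1.91 V, n = 2.
Overall: 2 Mn³⁺(aq) + Fe(s) → 2 Mn²⁺(aq) + Fe²⁺(aq)
Q = [Mn²⁺]^2·[Fe²⁺] / ([Mn³⁺]^2); log Q = -0.679.
E = E° − (0.0592/n) log Q = +1.91 − (0.0592/2)(-0.679) = +1.930 V.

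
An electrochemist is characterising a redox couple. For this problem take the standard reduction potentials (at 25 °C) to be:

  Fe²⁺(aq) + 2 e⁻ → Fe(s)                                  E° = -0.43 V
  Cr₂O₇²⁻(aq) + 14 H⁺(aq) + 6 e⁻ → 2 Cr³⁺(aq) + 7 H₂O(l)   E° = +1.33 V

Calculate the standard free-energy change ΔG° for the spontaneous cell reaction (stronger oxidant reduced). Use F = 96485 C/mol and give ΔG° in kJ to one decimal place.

-1018.9 kJ

Cr₂O₇²⁻/Cr³⁺ (E° = +1.33 V) is the cathode; Fe²⁺/Fe (E° = -0.43 V) is the anode, so E°cell = +1.76 V.
Balancing electrons gives n = 6 (lcm of 6 and 2).
ΔG° = −nFE° = −(6)(96485)(+1.76) = -1,018,882 J = -1018.9 kJ.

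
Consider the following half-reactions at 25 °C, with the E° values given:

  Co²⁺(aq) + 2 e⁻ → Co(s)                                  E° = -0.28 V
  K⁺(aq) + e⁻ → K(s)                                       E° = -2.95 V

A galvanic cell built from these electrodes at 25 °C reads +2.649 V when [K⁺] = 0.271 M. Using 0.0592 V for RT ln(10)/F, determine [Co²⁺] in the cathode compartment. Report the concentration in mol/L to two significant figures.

0.014 M

Co²⁺/Co is the cathode, K⁺/K the anode: E°cell = +2.67 V, n = 2.
Overall reaction: Co²⁺(aq) + 2 K(s) → Co(s) + 2 K⁺(aq); Q = [K⁺]^2/[Co²⁺]^1.
From E = E° − (0.0592/n) log Q: log Q = (E° − E)·n/0.0592 = (+2.67 − (+2.649))·2/0.0592 = 0.7095.
So 1·log[Co²⁺] = 2·log(0.271) − log Q = -1.1341 − (0.7095) = -1.8436; [Co²⁺] = 10^(-1.8436) ≈ 0.014 M.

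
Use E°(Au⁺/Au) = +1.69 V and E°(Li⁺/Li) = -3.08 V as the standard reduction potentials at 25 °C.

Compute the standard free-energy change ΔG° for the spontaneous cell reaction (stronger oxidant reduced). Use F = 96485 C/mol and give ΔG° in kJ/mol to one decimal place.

Au⁺/Au (E° = +1.69 V) is the cathode; Li⁺/Li (E° = -3.08 V) is the anode, so E°cell = +4.77 V.
Balancing electrons gives n = 1 (lcm of 1 and 1).
ΔG° = −nFE° = −(1)(96485)(+4.77) = -460,233 J = -460.2 kJ/mol.

-460.2 kJ/mol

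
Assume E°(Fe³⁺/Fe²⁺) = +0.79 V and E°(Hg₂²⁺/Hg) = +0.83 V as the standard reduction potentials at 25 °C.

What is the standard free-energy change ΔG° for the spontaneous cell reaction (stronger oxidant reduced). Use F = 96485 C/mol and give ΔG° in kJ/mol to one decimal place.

Hg₂²⁺/Hg (E° = +0.83 V) is the cathode; Fe³⁺/Fe²⁺ (E° = +0.79 V) is the anode, so E°cell = +0.04 V.
Balancing electrons gives n = 2 (lcm of 2 and 1).
ΔG° = −nFE° = −(2)(96485)(+0.04) = -7,719 J = -7.7 kJ/mol.

-7.7 kJ/mol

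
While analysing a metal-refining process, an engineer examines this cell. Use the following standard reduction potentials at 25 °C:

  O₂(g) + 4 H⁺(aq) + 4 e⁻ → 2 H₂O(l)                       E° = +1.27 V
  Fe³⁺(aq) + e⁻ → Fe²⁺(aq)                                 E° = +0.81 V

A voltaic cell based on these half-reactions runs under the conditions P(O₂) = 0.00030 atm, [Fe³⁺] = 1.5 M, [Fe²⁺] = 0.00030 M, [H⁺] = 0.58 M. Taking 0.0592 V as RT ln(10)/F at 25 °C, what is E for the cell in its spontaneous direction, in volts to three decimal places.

+0.175 V

O₂/H₂O is the cathode (higher E°), Fe³⁺/Fe²⁺ the anode: E°cell = +1.27 − (+0.81) = +0.46 V, n = 4.
Overall: O₂(g) + 4 H⁺(aq) + 4 Fe²⁺(aq) → 2 H₂O(l) + 4 Fe³⁺(aq)
Q = [Fe³⁺]^4 / (P(O₂)·[H⁺]^4·[Fe²⁺]^4); log Q = 19.265.
E = E° − (0.0592/n) log Q = +0.46 − (0.0592/4)(19.265) = +0.175 V.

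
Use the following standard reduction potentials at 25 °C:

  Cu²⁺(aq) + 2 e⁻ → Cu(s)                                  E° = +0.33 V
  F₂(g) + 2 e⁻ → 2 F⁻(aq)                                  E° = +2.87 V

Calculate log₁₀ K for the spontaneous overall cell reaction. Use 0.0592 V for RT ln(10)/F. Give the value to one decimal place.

85.8

Cathode: F₂/F⁻; anode: Cu²⁺/Cu. E°cell = +2.54 V, n = 2.
log K = nE°cell / 0.0592 = (2)(+2.54) / 0.0592 = 85.8.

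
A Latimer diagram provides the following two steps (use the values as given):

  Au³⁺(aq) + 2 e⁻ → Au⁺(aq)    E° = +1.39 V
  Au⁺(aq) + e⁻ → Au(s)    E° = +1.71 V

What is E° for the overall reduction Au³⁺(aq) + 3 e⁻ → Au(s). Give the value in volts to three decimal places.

Since ΔG° = −nFE° is additive over sequential reductions, n₃E°₃ = n₁E°₁ + n₂E°₂.
E°₃ = (2×+1.39 + 1×+1.71) / 3 = (+4.490) / 3 = +1.497 V.
Simply averaging or adding the two E° values would be wrong; the electron-weighted sum is required.

+1.497 V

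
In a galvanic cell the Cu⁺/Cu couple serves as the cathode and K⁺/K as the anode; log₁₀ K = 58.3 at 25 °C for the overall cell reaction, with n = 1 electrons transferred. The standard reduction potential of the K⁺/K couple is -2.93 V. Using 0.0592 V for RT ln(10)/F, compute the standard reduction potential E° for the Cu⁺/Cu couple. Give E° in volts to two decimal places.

E°cell = (0.0592/n)·log K = (0.0592/1)(58.3) = +3.451 V.
Since Cu⁺/Cu is the cathode and K⁺/K the anode, E°cell = E°(Cu⁺/Cu) − E°(K⁺/K).
So E°(Cu⁺/Cu) = E°cell + E°(K⁺/K) = +3.451 + (-2.93) = +0.52 V.

+0.52 V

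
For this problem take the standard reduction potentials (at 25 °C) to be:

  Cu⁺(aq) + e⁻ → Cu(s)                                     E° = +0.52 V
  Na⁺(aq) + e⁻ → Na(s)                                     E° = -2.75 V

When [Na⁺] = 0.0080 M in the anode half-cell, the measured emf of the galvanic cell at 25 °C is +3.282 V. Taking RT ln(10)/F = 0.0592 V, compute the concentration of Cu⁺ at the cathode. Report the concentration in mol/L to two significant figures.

0.013 M

Cu⁺/Cu is the cathode, Na⁺/Na the anode: E°cell = +3.27 V, n = 1.
Overall reaction: Cu⁺(aq) + Na(s) → Cu(s) + Na⁺(aq); Q = [Na⁺]^1/[Cu⁺]^1.
From E = E° − (0.0592/n) log Q: log Q = (E° − E)·n/0.0592 = (+3.27 − (+3.282))·1/0.0592 = -0.2027.
So 1·log[Cu⁺] = 1·log(0.008) − log Q = -2.0969 − (-0.2027) = -1.8942; [Cu⁺] = 10^(-1.8942) ≈ 0.013 M.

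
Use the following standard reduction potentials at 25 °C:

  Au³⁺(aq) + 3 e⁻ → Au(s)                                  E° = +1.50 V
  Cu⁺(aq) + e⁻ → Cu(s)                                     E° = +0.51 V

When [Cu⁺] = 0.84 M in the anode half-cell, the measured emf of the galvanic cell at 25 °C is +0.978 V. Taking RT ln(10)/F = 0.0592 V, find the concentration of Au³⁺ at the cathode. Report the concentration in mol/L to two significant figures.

Au³⁺/Au is the cathode, Cu⁺/Cu the anode: E°cell = +0.99 V, n = 3.
Overall reaction: Au³⁺(aq) + 3 Cu(s) → Au(s) + 3 Cu⁺(aq); Q = [Cu⁺]^3/[Au³⁺]^1.
From E = E° − (0.0592/n) log Q: log Q = (E° − E)·n/0.0592 = (+0.99 − (+0.978))·3/0.0592 = 0.6081.
So 1·log[Au³⁺] = 3·log(0.84) − log Q = -0.2272 − (0.6081) = -0.8353; [Au³⁺] = 10^(-0.8353) ≈ 0.15 M.

0.15 M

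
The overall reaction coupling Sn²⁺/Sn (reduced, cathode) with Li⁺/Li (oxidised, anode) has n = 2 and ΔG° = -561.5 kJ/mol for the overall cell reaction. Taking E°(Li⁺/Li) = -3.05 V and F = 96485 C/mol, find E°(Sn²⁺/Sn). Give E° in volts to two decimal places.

-0.14 V

E°cell = −ΔG°/(nF) = −(-561.5×10³)/((2)(96485)) = +2.910 V.
Since Sn²⁺/Sn is the cathode and Li⁺/Li the anode, E°cell = E°(Sn²⁺/Sn) − E°(Li⁺/Li).
So E°(Sn²⁺/Sn) = E°cell + E°(Li⁺/Li) = +2.910 + (-3.05) = -0.14 V.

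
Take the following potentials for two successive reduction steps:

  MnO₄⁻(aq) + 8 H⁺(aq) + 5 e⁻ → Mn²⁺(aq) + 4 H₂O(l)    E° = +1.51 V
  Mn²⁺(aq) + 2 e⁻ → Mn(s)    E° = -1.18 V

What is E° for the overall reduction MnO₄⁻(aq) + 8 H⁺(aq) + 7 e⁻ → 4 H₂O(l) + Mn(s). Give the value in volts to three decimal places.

Since ΔG° = −nFE° is additive over sequential reductions, n₃E°₃ = n₁E°₁ + n₂E°₂.
E°₃ = (5×+1.51 + 2×-1.18) / 7 = (+5.190) / 7 = +0.741 V.

+0.741 V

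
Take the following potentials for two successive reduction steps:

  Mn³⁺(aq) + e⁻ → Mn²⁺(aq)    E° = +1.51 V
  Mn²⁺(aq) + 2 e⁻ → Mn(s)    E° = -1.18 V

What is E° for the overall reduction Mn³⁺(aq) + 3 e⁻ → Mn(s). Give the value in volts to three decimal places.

-0.283 V

Adding the free-energy changes (−nFE°) of the two steps gives −n₃FE°₃ = −n₁FE°₁ − n₂FE°₂.
E°₃ = (1×+1.51 + 2×-1.18) / 3 = (-0.850) / 3 = -0.283 V.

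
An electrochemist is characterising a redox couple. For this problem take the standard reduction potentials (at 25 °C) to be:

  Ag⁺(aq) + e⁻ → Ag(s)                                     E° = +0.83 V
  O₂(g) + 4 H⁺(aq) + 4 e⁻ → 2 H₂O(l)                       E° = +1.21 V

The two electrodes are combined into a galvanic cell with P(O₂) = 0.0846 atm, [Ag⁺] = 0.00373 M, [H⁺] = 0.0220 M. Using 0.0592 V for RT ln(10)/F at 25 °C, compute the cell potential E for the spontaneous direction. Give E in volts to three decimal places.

O₂/H₂O is the cathode (higher E°), Ag⁺/Ag the anode: E°cell = +1.21 − (+0.83) = +0.38 V, n = 4.
Overall: O₂(g) + 4 H⁺(aq) + 4 Ag(s) → 2 H₂O(l) + 4 Ag⁺(aq)
Q = [Ag⁺]^4 / (P(O₂)·[H⁺]^4); log Q = -2.010.
E = E° − (0.0592/n) log Q = +0.38 − (0.0592/4)(-2.010) = +0.410 V.

+0.410 V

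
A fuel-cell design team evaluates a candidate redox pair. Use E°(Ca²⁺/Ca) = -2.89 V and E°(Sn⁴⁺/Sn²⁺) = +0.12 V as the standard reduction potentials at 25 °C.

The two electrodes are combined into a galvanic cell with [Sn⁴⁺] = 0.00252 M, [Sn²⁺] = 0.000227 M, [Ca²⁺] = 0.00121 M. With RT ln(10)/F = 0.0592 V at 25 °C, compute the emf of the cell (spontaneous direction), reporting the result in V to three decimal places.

Sn⁴⁺/Sn²⁺ is the cathode (higher E°), Ca²⁺/Ca the anode: E°cell = +0.12 − (-2.89) = +3.01 V, n = 2.
Overall: Sn⁴⁺(aq) + Ca(s) → Sn²⁺(aq) + Ca²⁺(aq)
Q = [Sn²⁺]·[Ca²⁺] / ([Sn⁴⁺]); log Q = -3.963.
E = E° − (0.0592/n) log Q = +3.01 − (0.0592/2)(-3.963) = +3.127 V.

+3.127 V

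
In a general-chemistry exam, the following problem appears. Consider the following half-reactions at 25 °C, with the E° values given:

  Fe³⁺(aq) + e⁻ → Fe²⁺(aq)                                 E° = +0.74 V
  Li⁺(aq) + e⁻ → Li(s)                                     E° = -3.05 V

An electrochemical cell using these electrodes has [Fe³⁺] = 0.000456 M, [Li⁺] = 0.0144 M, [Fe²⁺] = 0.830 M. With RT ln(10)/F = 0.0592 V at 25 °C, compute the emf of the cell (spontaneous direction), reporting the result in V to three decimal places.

Fe³⁺/Fe²⁺ is the cathode (higher E°), Li⁺/Li the anode: E°cell = +0.74 − (-3.05) = +3.79 V, n = 1.
Overall: Fe³⁺(aq) + Li(s) → Fe²⁺(aq) + Li⁺(aq)
Q = [Fe²⁺]·[Li⁺] / ([Fe³⁺]); log Q = 1.418.
E = E° − (0.0592/n) log Q = +3.79 − (0.0592/1)(1.418) = +3.706 V.

+3.706 V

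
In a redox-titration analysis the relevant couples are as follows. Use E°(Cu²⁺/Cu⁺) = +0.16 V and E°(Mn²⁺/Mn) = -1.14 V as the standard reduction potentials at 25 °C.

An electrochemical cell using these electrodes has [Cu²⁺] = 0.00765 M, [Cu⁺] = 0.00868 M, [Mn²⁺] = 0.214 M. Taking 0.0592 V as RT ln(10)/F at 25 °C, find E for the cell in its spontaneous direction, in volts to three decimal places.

+1.317 V

Cu²⁺/Cu⁺ is the cathode (higher E°), Mn²⁺/Mn the anode: E°cell = +0.16 − (-1.14) = +1.30 V, n = 2.
Overall: 2 Cu²⁺(aq) + Mn(s) → 2 Cu⁺(aq) + Mn²⁺(aq)
Q = [Cu⁺]^2·[Mn²⁺] / ([Cu²⁺]^2); log Q = -0.560.
E = E° − (0.0592/n) log Q = +1.30 − (0.0592/2)(-0.560) = +1.317 V.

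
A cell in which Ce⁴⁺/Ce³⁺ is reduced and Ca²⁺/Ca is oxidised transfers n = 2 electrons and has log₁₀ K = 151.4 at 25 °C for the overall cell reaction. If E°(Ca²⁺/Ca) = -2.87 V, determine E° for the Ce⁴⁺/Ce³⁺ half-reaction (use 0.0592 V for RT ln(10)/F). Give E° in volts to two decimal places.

+1.61 V

E°cell = (0.0592/n)·log K = (0.0592/2)(151.4) = +4.481 V.
Since Ce⁴⁺/Ce³⁺ is the cathode and Ca²⁺/Ca the anode, E°cell = E°(Ce⁴⁺/Ce³⁺) − E°(Ca²⁺/Ca).
So E°(Ce⁴⁺/Ce³⁺) = E°cell + E°(Ca²⁺/Ca) = +4.481 + (-2.87) = +1.61 V.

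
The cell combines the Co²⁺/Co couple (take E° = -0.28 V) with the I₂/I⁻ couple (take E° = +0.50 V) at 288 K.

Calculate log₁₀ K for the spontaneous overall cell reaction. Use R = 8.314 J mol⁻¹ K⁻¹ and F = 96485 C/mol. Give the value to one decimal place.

Cathode: I₂/I⁻; anode: Co²⁺/Co. E°cell = (+0.50) − (-0.28) = +0.78 V, with n = 2.
ΔG° = −nFE° = −RT ln K, so ln K = nFE°/(RT) = (2)(96485)(+0.78) / ((8.314)(288)) = 62.861.
log₁₀ K = 62.861 / ln 10 = 27.3.

27.3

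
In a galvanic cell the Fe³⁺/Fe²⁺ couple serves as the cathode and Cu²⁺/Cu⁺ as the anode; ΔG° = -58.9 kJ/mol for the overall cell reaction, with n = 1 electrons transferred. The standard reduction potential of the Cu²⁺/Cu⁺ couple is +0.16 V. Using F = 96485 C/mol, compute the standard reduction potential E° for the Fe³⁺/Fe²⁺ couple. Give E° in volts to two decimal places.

+0.77 V

E°cell = −ΔG°/(nF) = −(-58.9×10³)/((1)(96485)) = +0.610 V.
Since Fe³⁺/Fe²⁺ is the cathode and Cu²⁺/Cu⁺ the anode, E°cell = E°(Fe³⁺/Fe²⁺) − E°(Cu²⁺/Cu⁺).
So E°(Fe³⁺/Fe²⁺) = E°cell + E°(Cu²⁺/Cu⁺) = +0.610 + (+0.16) = +0.77 V.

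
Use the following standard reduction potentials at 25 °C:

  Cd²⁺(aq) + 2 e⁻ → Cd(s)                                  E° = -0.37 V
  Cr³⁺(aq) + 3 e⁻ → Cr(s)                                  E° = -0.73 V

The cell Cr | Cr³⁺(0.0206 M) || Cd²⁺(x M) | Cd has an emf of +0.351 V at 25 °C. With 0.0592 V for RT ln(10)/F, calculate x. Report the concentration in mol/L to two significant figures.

0.037 M

Cd²⁺/Cd is the cathode, Cr³⁺/Cr the anode: E°cell = +0.36 V, n = 6.
Overall reaction: 3 Cd²⁺(aq) + 2 Cr(s) → 3 Cd(s) + 2 Cr³⁺(aq); Q = [Cr³⁺]^2/[Cd²⁺]^3.
From E = E° − (0.0592/n) log Q: log Q = (E° − E)·n/0.0592 = (+0.36 − (+0.351))·6/0.0592 = 0.9122.
So 3·log[Cd²⁺] = 2·log(0.0206) − log Q = -3.3723 − (0.9122) = -4.2845; log[Cd²⁺] = -4.2845 / 3 = -1.4282; [Cd²⁺] = 10^(-1.4282) ≈ 0.037 M.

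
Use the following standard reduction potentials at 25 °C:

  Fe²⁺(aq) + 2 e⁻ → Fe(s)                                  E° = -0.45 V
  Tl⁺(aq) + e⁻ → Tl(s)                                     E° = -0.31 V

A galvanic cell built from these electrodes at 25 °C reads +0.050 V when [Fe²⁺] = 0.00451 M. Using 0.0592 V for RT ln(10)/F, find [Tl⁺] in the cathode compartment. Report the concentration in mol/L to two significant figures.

Tl⁺/Tl is the cathode, Fe²⁺/Fe the anode: E°cell = +0.14 V, n = 2.
Overall reaction: 2 Tl⁺(aq) + Fe(s) → 2 Tl(s) + Fe²⁺(aq); Q = [Fe²⁺]^1/[Tl⁺]^2.
From E = E° − (0.0592/n) log Q: log Q = (E° − E)·n/0.0592 = (+0.14 − (+0.050))·2/0.0592 = 3.0405.
So 2·log[Tl⁺] = 1·log(0.00451) − log Q = -2.3458 − (3.0405) = -5.3863; log[Tl⁺] = -5.3863 / 2 = -2.6932; [Tl⁺] = 10^(-2.6932) ≈ 0.0020 M.

0.0020 M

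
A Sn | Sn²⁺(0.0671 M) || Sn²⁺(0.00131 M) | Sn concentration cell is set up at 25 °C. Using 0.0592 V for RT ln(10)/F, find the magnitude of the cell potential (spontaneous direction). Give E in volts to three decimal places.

For a concentration cell E°cell = 0. The 0.0671 M side is the cathode (reduction is favoured where [Sn²⁺] is higher).
With n = 2, E = −(0.0592/2) log([Sn²⁺]ₐₙ/[Sn²⁺]꜀ₐₜ) = −(0.0592/2) log(0.00131/0.0671) = −(0.0592/2)(-1.709) = +0.051 V.

+0.051 V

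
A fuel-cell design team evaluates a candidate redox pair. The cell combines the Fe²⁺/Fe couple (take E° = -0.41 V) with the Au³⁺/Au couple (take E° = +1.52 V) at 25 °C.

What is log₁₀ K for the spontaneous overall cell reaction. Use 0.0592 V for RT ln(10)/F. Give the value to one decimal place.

Cathode: Au³⁺/Au; anode: Fe²⁺/Fe. E°cell = +1.93 V, n = 6.
log K = nE°cell / 0.0592 = (6)(+1.93) / 0.0592 = 195.6.

195.6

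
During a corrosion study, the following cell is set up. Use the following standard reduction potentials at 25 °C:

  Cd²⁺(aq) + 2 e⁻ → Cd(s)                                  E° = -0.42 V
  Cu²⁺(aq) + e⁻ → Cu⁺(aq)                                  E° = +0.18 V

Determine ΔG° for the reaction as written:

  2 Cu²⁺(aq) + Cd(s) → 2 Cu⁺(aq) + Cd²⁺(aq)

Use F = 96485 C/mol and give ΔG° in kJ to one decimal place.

As written, Cu²⁺/Cu⁺ is reduced (cathode) and Cd²⁺/Cd is oxidised (anode), so E°cell = (+0.18) − (-0.42) = +0.60 V.
Balancing electrons gives n = 2.
ΔG° = −nFE° = −(2)(96485)(+0.60) = -115,782 J = -115.8 kJ.

-115.8 kJ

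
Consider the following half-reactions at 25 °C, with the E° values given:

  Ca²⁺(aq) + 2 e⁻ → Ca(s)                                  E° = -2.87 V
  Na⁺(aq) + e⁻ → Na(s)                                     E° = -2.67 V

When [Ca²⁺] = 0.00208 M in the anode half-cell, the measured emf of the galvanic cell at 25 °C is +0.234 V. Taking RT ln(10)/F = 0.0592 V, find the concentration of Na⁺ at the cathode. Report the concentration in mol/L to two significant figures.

0.17 M

Na⁺/Na is the cathode, Ca²⁺/Ca the anode: E°cell = +0.20 V, n = 2.
Overall reaction: 2 Na⁺(aq) + Ca(s) → 2 Na(s) + Ca²⁺(aq); Q = [Ca²⁺]^1/[Na⁺]^2.
From E = E° − (0.0592/n) log Q: log Q = (E° − E)·n/0.0592 = (+0.20 − (+0.234))·2/0.0592 = -1.1486.
So 2·log[Na⁺] = 1·log(0.00208) − log Q = -2.6819 − (-1.1486) = -1.5333; log[Na⁺] = -1.5333 / 2 = -0.7667; [Na⁺] = 10^(-0.7667) ≈ 0.17 M.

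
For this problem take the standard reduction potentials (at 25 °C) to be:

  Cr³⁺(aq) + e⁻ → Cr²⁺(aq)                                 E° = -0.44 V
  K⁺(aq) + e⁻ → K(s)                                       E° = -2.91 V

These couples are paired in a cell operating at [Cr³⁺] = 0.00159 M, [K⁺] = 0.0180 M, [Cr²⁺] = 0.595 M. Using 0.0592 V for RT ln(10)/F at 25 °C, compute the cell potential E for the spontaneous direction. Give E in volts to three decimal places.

+2.421 V

Cr³⁺/Cr²⁺ is the cathode (higher E°), K⁺/K the anode: E°cell = -0.44 − (-2.91) = +2.47 V, n = 1.
Overall: Cr³⁺(aq) + K(s) → Cr²⁺(aq) + K⁺(aq)
Q = [Cr²⁺]·[K⁺] / ([Cr³⁺]); log Q = 0.828.
E = E° − (0.0592/n) log Q = +2.47 − (0.0592/1)(0.828) = +2.421 V.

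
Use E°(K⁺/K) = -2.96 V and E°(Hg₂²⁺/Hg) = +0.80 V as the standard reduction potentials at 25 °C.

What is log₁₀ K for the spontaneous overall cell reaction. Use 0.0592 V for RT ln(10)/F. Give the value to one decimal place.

Cathode: Hg₂²⁺/Hg; anode: K⁺/K. E°cell = +3.76 V, n = 2.
log K = nE°cell / 0.0592 = (2)(+3.76) / 0.0592 = 127.0.

127.0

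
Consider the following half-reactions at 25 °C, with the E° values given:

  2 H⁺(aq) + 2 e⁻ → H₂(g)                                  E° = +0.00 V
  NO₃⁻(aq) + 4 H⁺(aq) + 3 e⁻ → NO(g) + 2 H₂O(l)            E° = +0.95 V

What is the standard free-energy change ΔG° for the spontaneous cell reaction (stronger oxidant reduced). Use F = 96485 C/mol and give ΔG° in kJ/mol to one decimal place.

-550.0 kJ/mol

NO₃⁻/NO (E° = +0.95 V) is the cathode; H⁺/H₂ (E° = +0.00 V) is the anode, so E°cell = +0.95 V.
Balancing electrons gives n = 6 (lcm of 3 and 2).
ΔG° = −nFE° = −(6)(96485)(+0.95) = -549,964 J = -550.0 kJ/mol.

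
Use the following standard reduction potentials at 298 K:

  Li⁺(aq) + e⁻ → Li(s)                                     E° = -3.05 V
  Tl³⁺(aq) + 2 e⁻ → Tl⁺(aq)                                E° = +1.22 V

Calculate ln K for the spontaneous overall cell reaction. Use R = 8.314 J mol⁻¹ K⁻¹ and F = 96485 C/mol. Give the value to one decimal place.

332.6

Cathode: Tl³⁺/Tl⁺; anode: Li⁺/Li. E°cell = (+1.22) − (-3.05) = +4.27 V, with n = 2.
ΔG° = −nFE° = −RT ln K, so ln K = nFE°/(RT) = (2)(96485)(+4.27) / ((8.314)(298)) = 332.576.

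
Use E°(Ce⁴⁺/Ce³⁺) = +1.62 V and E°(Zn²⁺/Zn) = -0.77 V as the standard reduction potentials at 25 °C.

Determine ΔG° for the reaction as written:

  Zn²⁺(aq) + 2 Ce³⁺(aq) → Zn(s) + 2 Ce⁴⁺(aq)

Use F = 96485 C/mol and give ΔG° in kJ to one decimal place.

+461.2 kJ

As written, Zn²⁺/Zn is reduced (cathode) and Ce⁴⁺/Ce³⁺ is oxidised (anode), so E°cell = (-0.77) − (+1.62) = -2.39 V.
Balancing electrons gives n = 2.
ΔG° = −nFE° = −(2)(96485)(-2.39) = 461,198 J = +461.2 kJ.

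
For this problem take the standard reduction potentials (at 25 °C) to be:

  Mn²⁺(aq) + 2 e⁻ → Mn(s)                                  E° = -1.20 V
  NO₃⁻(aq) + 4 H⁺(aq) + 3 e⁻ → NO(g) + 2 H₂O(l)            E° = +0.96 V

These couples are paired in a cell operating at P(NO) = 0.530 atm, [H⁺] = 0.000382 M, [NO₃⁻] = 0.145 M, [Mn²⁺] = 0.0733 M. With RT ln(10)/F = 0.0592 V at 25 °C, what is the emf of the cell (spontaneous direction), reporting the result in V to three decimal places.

NO₃⁻/NO is the cathode (higher E°), Mn²⁺/Mn the anode: E°cell = +0.96 − (-1.20) = +2.16 V, n = 6.
Overall: 2 NO₃⁻(aq) + 8 H⁺(aq) + 3 Mn(s) → 2 NO(g) + 4 H₂O(l) + 3 Mn²⁺(aq)
Q = P(NO)^2·[Mn²⁺]^3 / ([NO₃⁻]^2·[H⁺]^8); log Q = 25.065.
E = E° − (0.0592/n) log Q = +2.16 − (0.0592/6)(25.065) = +1.913 V.

+1.913 V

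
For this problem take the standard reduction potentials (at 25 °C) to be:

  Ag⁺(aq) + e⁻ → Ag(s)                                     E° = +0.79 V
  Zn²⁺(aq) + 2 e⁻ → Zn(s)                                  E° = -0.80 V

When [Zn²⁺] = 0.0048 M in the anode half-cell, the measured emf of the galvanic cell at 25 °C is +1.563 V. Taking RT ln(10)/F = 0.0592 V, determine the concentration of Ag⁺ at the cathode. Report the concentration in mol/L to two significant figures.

Ag⁺/Ag is the cathode, Zn²⁺/Zn the anode: E°cell = +1.59 V, n = 2.
Overall reaction: 2 Ag⁺(aq) + Zn(s) → 2 Ag(s) + Zn²⁺(aq); Q = [Zn²⁺]^1/[Ag⁺]^2.
From E = E° − (0.0592/n) log Q: log Q = (E° − E)·n/0.0592 = (+1.59 − (+1.563))·2/0.0592 = 0.9122.
So 2·log[Ag⁺] = 1·log(0.0048) − log Q = -2.3188 − (0.9122) = -3.2310; log[Ag⁺] = -3.2310 / 2 = -1.6155; [Ag⁺] = 10^(-1.6155) ≈ 0.024 M.

0.024 M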